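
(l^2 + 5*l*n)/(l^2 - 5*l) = (l + 5*n)/(l - 5)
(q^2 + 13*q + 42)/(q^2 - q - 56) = (q + 6)/(q - 8)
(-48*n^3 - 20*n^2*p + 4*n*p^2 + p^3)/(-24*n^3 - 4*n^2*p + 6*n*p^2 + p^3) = (-4*n + p)/(-2*n + p)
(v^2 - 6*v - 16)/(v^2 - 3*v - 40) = (v + 2)/(v + 5)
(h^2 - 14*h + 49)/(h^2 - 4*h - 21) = (h - 7)/(h + 3)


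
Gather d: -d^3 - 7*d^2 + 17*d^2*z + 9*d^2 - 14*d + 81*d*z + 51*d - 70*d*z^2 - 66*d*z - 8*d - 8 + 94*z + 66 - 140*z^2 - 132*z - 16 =-d^3 + d^2*(17*z + 2) + d*(-70*z^2 + 15*z + 29) - 140*z^2 - 38*z + 42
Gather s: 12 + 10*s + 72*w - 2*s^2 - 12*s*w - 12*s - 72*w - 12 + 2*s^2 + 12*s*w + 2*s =0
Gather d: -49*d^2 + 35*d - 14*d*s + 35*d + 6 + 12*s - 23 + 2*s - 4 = -49*d^2 + d*(70 - 14*s) + 14*s - 21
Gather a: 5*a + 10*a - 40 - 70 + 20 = 15*a - 90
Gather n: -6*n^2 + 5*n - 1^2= -6*n^2 + 5*n - 1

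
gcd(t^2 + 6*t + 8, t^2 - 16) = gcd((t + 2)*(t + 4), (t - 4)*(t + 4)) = t + 4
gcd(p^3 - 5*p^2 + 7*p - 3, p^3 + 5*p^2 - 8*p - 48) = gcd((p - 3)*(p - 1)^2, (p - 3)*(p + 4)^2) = p - 3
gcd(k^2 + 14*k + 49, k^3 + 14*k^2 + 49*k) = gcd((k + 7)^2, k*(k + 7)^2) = k^2 + 14*k + 49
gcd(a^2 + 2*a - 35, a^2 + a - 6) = 1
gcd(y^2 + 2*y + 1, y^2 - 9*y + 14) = 1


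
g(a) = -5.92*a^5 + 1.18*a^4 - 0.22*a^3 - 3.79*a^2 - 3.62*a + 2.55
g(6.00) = -44707.77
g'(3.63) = -4953.53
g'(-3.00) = -2511.86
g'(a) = -29.6*a^4 + 4.72*a^3 - 0.66*a^2 - 7.58*a - 3.62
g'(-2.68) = -1605.87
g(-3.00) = 1519.38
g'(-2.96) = -2381.64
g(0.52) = -0.53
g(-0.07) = 2.78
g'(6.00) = -37414.94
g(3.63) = -3597.42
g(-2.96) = 1421.53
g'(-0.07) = -3.09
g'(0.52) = -9.24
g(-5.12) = 21591.30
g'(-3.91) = -7184.51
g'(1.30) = -88.76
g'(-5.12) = -20956.58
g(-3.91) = 5657.81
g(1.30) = -27.65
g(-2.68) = 868.59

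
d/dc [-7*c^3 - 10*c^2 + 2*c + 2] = -21*c^2 - 20*c + 2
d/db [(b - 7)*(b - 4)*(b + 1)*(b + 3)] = 4*b^3 - 21*b^2 - 26*b + 79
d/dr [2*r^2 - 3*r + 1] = 4*r - 3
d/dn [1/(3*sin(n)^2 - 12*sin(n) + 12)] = -2*cos(n)/(3*(sin(n) - 2)^3)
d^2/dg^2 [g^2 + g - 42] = 2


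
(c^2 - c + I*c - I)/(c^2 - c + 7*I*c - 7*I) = (c + I)/(c + 7*I)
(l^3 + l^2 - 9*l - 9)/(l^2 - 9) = l + 1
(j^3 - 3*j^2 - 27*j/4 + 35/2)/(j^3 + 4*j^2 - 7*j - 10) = (j^2 - j - 35/4)/(j^2 + 6*j + 5)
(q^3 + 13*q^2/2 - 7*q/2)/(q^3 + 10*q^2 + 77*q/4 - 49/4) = 2*q/(2*q + 7)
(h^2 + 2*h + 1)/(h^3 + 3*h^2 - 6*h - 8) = (h + 1)/(h^2 + 2*h - 8)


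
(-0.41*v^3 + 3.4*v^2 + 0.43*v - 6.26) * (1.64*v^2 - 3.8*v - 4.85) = -0.6724*v^5 + 7.134*v^4 - 10.2263*v^3 - 28.3904*v^2 + 21.7025*v + 30.361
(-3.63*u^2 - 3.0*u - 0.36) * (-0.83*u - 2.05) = 3.0129*u^3 + 9.9315*u^2 + 6.4488*u + 0.738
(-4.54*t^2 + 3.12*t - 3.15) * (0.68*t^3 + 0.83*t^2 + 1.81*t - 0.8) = -3.0872*t^5 - 1.6466*t^4 - 7.7698*t^3 + 6.6647*t^2 - 8.1975*t + 2.52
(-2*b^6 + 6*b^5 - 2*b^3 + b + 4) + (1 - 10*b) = -2*b^6 + 6*b^5 - 2*b^3 - 9*b + 5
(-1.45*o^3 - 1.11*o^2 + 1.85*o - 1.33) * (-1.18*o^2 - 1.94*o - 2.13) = 1.711*o^5 + 4.1228*o^4 + 3.0589*o^3 + 0.3447*o^2 - 1.3603*o + 2.8329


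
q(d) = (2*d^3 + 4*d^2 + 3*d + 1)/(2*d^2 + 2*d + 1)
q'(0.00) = 1.00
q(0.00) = 1.00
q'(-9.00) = 1.00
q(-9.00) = -8.00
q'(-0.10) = 1.00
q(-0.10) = 0.90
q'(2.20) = 1.00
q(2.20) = 3.20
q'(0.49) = 1.00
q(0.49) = 1.49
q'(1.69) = 1.00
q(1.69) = 2.69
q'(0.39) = 1.00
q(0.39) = 1.39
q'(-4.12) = 1.00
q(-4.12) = -3.12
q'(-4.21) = 1.00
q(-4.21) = -3.21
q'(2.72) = 1.00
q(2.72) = 3.72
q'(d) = (-4*d - 2)*(2*d^3 + 4*d^2 + 3*d + 1)/(2*d^2 + 2*d + 1)^2 + (6*d^2 + 8*d + 3)/(2*d^2 + 2*d + 1) = 1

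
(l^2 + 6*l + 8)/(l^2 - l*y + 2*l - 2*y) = (-l - 4)/(-l + y)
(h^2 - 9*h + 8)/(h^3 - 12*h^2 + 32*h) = (h - 1)/(h*(h - 4))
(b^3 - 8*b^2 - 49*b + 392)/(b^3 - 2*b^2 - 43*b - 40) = (b^2 - 49)/(b^2 + 6*b + 5)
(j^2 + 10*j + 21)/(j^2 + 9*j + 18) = (j + 7)/(j + 6)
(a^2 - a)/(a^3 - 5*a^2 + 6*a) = (a - 1)/(a^2 - 5*a + 6)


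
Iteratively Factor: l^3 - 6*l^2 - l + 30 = (l - 5)*(l^2 - l - 6) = (l - 5)*(l - 3)*(l + 2)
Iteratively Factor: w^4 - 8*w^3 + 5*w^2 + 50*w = (w + 2)*(w^3 - 10*w^2 + 25*w) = w*(w + 2)*(w^2 - 10*w + 25) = w*(w - 5)*(w + 2)*(w - 5)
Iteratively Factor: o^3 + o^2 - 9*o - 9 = (o + 1)*(o^2 - 9) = (o - 3)*(o + 1)*(o + 3)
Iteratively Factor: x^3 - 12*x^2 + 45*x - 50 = (x - 5)*(x^2 - 7*x + 10) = (x - 5)*(x - 2)*(x - 5)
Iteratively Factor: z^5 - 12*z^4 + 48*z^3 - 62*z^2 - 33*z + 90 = (z - 2)*(z^4 - 10*z^3 + 28*z^2 - 6*z - 45) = (z - 2)*(z + 1)*(z^3 - 11*z^2 + 39*z - 45) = (z - 3)*(z - 2)*(z + 1)*(z^2 - 8*z + 15) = (z - 3)^2*(z - 2)*(z + 1)*(z - 5)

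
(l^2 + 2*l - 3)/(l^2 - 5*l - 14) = (-l^2 - 2*l + 3)/(-l^2 + 5*l + 14)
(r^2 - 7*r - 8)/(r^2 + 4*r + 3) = (r - 8)/(r + 3)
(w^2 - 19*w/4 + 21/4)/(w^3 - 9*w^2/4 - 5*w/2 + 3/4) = (4*w - 7)/(4*w^2 + 3*w - 1)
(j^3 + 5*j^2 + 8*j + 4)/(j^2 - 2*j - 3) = (j^2 + 4*j + 4)/(j - 3)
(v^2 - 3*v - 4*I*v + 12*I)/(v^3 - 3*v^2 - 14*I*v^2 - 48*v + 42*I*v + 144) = (v - 4*I)/(v^2 - 14*I*v - 48)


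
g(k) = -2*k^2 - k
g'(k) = -4*k - 1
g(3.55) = -28.76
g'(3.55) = -15.20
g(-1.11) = -1.35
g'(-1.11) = 3.44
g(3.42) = -26.81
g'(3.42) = -14.68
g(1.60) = -6.72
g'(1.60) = -7.40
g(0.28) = -0.44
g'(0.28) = -2.12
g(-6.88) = -87.79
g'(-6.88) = 26.52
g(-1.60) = -3.52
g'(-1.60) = 5.40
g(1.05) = -3.26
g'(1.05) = -5.20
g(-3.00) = -15.00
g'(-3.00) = 11.00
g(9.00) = -171.00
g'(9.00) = -37.00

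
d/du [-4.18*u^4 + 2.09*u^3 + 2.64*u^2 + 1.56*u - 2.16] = -16.72*u^3 + 6.27*u^2 + 5.28*u + 1.56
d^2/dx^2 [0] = 0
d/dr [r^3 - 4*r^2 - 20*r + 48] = 3*r^2 - 8*r - 20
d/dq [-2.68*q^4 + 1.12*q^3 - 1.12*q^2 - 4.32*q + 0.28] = -10.72*q^3 + 3.36*q^2 - 2.24*q - 4.32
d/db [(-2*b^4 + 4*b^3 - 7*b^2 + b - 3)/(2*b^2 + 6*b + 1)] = (-8*b^5 - 28*b^4 + 40*b^3 - 32*b^2 - 2*b + 19)/(4*b^4 + 24*b^3 + 40*b^2 + 12*b + 1)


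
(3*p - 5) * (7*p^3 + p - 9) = 21*p^4 - 35*p^3 + 3*p^2 - 32*p + 45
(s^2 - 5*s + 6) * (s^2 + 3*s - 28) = s^4 - 2*s^3 - 37*s^2 + 158*s - 168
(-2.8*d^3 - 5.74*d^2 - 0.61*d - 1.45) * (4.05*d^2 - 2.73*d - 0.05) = -11.34*d^5 - 15.603*d^4 + 13.3397*d^3 - 3.9202*d^2 + 3.989*d + 0.0725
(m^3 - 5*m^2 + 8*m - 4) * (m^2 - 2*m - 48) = m^5 - 7*m^4 - 30*m^3 + 220*m^2 - 376*m + 192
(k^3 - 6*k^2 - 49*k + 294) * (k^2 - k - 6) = k^5 - 7*k^4 - 49*k^3 + 379*k^2 - 1764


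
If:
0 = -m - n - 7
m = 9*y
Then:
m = 9*y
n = -9*y - 7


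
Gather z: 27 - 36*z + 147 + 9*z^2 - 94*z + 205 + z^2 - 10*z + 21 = 10*z^2 - 140*z + 400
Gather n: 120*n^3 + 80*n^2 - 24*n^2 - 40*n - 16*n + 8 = 120*n^3 + 56*n^2 - 56*n + 8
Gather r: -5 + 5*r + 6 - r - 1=4*r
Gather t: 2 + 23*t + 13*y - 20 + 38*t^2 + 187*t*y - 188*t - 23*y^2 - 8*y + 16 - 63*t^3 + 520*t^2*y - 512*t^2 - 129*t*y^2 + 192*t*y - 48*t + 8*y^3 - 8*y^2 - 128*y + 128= -63*t^3 + t^2*(520*y - 474) + t*(-129*y^2 + 379*y - 213) + 8*y^3 - 31*y^2 - 123*y + 126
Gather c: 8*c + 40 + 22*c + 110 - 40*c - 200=-10*c - 50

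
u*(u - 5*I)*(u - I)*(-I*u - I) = -I*u^4 - 6*u^3 - I*u^3 - 6*u^2 + 5*I*u^2 + 5*I*u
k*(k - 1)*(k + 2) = k^3 + k^2 - 2*k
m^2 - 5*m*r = m*(m - 5*r)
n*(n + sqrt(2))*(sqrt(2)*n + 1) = sqrt(2)*n^3 + 3*n^2 + sqrt(2)*n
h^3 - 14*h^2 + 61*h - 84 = (h - 7)*(h - 4)*(h - 3)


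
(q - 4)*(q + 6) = q^2 + 2*q - 24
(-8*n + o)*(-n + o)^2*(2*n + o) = -16*n^4 + 26*n^3*o - 3*n^2*o^2 - 8*n*o^3 + o^4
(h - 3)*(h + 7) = h^2 + 4*h - 21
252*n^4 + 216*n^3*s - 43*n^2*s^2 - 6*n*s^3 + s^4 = (-7*n + s)*(-6*n + s)*(n + s)*(6*n + s)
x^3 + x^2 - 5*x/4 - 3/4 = (x - 1)*(x + 1/2)*(x + 3/2)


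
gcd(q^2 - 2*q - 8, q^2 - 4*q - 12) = q + 2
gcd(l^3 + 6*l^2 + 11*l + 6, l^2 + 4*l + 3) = l^2 + 4*l + 3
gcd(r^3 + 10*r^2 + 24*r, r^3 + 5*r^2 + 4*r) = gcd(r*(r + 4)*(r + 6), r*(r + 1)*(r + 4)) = r^2 + 4*r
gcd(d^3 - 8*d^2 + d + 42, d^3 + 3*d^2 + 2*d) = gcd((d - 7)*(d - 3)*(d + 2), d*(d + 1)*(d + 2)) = d + 2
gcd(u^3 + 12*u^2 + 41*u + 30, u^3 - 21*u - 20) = u + 1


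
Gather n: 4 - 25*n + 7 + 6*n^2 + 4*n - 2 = 6*n^2 - 21*n + 9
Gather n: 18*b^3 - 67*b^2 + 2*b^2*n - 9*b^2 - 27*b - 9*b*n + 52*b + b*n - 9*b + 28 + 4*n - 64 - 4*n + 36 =18*b^3 - 76*b^2 + 16*b + n*(2*b^2 - 8*b)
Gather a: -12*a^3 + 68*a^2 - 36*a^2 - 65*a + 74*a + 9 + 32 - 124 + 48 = -12*a^3 + 32*a^2 + 9*a - 35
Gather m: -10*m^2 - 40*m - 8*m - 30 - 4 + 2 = -10*m^2 - 48*m - 32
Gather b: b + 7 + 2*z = b + 2*z + 7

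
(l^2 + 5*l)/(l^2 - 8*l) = (l + 5)/(l - 8)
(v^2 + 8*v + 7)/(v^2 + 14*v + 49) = (v + 1)/(v + 7)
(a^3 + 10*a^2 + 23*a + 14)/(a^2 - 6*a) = (a^3 + 10*a^2 + 23*a + 14)/(a*(a - 6))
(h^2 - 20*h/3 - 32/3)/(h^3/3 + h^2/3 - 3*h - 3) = (3*h^2 - 20*h - 32)/(h^3 + h^2 - 9*h - 9)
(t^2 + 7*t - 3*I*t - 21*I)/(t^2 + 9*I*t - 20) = (t^2 + t*(7 - 3*I) - 21*I)/(t^2 + 9*I*t - 20)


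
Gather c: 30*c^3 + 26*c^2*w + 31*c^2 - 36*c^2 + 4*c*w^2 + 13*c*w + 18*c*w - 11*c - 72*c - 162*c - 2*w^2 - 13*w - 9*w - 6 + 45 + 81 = 30*c^3 + c^2*(26*w - 5) + c*(4*w^2 + 31*w - 245) - 2*w^2 - 22*w + 120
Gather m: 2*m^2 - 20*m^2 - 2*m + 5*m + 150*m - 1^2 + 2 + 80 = -18*m^2 + 153*m + 81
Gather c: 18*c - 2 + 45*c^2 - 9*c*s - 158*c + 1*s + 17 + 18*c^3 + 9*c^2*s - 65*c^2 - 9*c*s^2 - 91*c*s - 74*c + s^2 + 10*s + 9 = 18*c^3 + c^2*(9*s - 20) + c*(-9*s^2 - 100*s - 214) + s^2 + 11*s + 24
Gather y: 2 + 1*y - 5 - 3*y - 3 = -2*y - 6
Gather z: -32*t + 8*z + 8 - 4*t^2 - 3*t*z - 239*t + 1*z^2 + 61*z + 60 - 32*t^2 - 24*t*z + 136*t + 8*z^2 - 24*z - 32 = -36*t^2 - 135*t + 9*z^2 + z*(45 - 27*t) + 36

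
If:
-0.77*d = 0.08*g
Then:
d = -0.103896103896104*g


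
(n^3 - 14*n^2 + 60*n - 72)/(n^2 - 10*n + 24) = (n^2 - 8*n + 12)/(n - 4)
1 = 1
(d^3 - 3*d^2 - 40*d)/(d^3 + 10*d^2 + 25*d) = (d - 8)/(d + 5)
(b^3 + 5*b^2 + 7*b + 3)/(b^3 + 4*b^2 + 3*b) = (b + 1)/b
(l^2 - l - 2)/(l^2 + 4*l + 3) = (l - 2)/(l + 3)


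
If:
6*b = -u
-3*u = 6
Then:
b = 1/3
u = -2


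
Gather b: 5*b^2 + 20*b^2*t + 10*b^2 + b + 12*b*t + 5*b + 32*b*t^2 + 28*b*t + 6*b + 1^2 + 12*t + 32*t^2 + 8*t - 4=b^2*(20*t + 15) + b*(32*t^2 + 40*t + 12) + 32*t^2 + 20*t - 3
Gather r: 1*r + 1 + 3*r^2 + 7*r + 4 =3*r^2 + 8*r + 5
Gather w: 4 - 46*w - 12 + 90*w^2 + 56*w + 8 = 90*w^2 + 10*w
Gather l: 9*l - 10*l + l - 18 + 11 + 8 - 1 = 0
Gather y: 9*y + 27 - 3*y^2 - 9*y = 27 - 3*y^2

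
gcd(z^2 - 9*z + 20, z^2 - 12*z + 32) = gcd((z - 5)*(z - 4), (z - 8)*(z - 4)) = z - 4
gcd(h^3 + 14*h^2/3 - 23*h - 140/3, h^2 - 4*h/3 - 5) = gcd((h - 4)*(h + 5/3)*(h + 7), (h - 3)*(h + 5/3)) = h + 5/3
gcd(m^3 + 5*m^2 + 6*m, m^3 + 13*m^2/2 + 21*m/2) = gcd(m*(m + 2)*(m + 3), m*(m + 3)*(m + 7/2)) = m^2 + 3*m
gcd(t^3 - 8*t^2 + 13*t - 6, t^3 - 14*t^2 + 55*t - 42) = t^2 - 7*t + 6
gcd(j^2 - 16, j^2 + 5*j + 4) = j + 4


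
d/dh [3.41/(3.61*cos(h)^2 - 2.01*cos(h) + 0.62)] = (24.6202*cos(h) - 6.8541)*sin(h)/(3.61*cos(h)^2 - 2.01*cos(h) + 0.62)^2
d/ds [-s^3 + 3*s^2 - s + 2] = -3*s^2 + 6*s - 1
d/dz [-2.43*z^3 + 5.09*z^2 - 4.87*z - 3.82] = -7.29*z^2 + 10.18*z - 4.87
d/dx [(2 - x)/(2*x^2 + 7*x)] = 2*(x^2 - 4*x - 7)/(x^2*(4*x^2 + 28*x + 49))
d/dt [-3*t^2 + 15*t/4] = 15/4 - 6*t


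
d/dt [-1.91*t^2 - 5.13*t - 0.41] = -3.82*t - 5.13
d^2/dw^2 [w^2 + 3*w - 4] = 2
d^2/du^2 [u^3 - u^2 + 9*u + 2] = 6*u - 2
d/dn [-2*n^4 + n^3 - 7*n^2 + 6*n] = -8*n^3 + 3*n^2 - 14*n + 6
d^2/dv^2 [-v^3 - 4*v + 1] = -6*v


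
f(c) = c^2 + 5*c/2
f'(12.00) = 26.50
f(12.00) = 174.00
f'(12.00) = 26.50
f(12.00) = 174.00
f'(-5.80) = -9.10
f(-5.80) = 19.14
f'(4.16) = 10.82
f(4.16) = 27.71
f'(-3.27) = -4.04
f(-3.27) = 2.52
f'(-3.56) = -4.62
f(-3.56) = 3.77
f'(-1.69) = -0.88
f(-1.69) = -1.37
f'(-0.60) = 1.30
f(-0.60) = -1.14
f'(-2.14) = -1.78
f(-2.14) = -0.77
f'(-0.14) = 2.22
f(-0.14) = -0.33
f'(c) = 2*c + 5/2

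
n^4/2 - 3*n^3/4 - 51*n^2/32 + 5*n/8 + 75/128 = (n/2 + 1/4)*(n - 5/2)*(n - 3/4)*(n + 5/4)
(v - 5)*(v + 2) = v^2 - 3*v - 10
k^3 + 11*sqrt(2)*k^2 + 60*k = k*(k + 5*sqrt(2))*(k + 6*sqrt(2))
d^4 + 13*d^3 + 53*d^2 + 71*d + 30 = (d + 1)^2*(d + 5)*(d + 6)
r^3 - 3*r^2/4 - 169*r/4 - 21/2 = (r - 7)*(r + 1/4)*(r + 6)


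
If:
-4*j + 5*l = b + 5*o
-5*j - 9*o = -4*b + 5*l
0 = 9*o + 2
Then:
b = 15*l/7 - 22/189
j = 5*l/7 + 58/189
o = -2/9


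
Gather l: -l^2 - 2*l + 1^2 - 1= -l^2 - 2*l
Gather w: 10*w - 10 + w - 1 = 11*w - 11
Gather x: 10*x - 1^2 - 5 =10*x - 6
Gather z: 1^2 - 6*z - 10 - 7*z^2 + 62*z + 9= -7*z^2 + 56*z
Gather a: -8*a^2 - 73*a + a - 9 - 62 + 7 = -8*a^2 - 72*a - 64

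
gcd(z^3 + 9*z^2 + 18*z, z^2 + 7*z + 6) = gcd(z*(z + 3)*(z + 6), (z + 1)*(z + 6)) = z + 6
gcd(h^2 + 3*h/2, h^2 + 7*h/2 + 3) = h + 3/2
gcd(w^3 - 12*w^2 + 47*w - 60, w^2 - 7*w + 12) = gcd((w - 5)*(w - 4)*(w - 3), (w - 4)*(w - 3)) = w^2 - 7*w + 12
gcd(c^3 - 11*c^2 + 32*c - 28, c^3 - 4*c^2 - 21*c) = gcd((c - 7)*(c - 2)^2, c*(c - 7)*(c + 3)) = c - 7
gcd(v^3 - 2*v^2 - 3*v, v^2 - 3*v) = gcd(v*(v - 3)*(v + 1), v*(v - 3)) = v^2 - 3*v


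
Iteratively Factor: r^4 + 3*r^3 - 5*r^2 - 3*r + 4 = (r - 1)*(r^3 + 4*r^2 - r - 4) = (r - 1)*(r + 4)*(r^2 - 1) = (r - 1)^2*(r + 4)*(r + 1)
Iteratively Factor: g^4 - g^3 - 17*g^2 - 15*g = (g - 5)*(g^3 + 4*g^2 + 3*g) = (g - 5)*(g + 3)*(g^2 + g) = g*(g - 5)*(g + 3)*(g + 1)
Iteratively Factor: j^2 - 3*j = (j)*(j - 3)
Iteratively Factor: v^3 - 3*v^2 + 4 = (v + 1)*(v^2 - 4*v + 4) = (v - 2)*(v + 1)*(v - 2)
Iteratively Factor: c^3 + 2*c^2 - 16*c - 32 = (c + 4)*(c^2 - 2*c - 8) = (c - 4)*(c + 4)*(c + 2)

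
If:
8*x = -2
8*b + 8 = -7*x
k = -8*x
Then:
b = -25/32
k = 2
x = -1/4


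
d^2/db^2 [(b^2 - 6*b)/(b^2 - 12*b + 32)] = 4*(3*b^3 - 48*b^2 + 288*b - 640)/(b^6 - 36*b^5 + 528*b^4 - 4032*b^3 + 16896*b^2 - 36864*b + 32768)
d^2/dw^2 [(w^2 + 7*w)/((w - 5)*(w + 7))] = 10/(w^3 - 15*w^2 + 75*w - 125)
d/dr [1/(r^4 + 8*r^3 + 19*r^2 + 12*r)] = 2*(-2*r^3 - 12*r^2 - 19*r - 6)/(r^2*(r^3 + 8*r^2 + 19*r + 12)^2)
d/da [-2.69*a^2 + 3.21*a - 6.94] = 3.21 - 5.38*a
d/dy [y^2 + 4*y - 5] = 2*y + 4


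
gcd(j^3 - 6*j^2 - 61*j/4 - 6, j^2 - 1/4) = j + 1/2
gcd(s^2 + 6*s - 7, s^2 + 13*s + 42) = s + 7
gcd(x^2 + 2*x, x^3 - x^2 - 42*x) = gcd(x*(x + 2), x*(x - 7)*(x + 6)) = x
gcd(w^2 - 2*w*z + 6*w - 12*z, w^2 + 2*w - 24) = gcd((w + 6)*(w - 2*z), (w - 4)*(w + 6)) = w + 6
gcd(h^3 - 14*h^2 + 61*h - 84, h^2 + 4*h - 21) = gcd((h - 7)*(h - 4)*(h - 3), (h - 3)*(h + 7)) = h - 3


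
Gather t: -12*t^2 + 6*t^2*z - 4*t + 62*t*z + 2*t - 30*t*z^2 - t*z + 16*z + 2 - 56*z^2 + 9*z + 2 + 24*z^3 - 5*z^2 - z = t^2*(6*z - 12) + t*(-30*z^2 + 61*z - 2) + 24*z^3 - 61*z^2 + 24*z + 4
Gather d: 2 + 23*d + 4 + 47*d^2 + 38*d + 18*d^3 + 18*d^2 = 18*d^3 + 65*d^2 + 61*d + 6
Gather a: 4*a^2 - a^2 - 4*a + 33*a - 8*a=3*a^2 + 21*a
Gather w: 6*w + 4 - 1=6*w + 3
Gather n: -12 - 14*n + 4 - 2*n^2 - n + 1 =-2*n^2 - 15*n - 7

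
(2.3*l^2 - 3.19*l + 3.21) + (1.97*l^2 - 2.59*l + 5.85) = 4.27*l^2 - 5.78*l + 9.06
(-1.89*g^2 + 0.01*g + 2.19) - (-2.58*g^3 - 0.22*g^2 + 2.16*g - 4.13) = 2.58*g^3 - 1.67*g^2 - 2.15*g + 6.32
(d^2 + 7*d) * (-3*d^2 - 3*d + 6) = -3*d^4 - 24*d^3 - 15*d^2 + 42*d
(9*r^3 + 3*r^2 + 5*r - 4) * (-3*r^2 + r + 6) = -27*r^5 + 42*r^3 + 35*r^2 + 26*r - 24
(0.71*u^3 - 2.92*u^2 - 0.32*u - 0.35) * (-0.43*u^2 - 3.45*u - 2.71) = -0.3053*u^5 - 1.1939*u^4 + 8.2875*u^3 + 9.1677*u^2 + 2.0747*u + 0.9485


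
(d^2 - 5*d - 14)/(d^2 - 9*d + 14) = (d + 2)/(d - 2)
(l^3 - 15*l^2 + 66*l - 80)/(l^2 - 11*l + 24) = (l^2 - 7*l + 10)/(l - 3)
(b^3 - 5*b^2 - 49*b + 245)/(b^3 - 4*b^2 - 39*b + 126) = (b^2 + 2*b - 35)/(b^2 + 3*b - 18)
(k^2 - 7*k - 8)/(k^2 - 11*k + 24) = (k + 1)/(k - 3)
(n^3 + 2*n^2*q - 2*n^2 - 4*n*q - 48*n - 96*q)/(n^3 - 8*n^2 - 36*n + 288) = (n + 2*q)/(n - 6)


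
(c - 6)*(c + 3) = c^2 - 3*c - 18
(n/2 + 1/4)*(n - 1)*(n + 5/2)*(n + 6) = n^4/2 + 4*n^3 + 41*n^2/8 - 47*n/8 - 15/4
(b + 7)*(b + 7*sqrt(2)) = b^2 + 7*b + 7*sqrt(2)*b + 49*sqrt(2)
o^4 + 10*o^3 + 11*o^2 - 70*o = o*(o - 2)*(o + 5)*(o + 7)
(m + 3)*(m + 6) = m^2 + 9*m + 18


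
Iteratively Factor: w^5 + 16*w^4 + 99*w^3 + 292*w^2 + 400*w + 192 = (w + 1)*(w^4 + 15*w^3 + 84*w^2 + 208*w + 192) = (w + 1)*(w + 4)*(w^3 + 11*w^2 + 40*w + 48) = (w + 1)*(w + 4)^2*(w^2 + 7*w + 12) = (w + 1)*(w + 4)^3*(w + 3)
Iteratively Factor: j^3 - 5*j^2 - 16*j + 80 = (j + 4)*(j^2 - 9*j + 20) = (j - 4)*(j + 4)*(j - 5)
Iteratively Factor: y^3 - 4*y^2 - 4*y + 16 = (y + 2)*(y^2 - 6*y + 8) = (y - 2)*(y + 2)*(y - 4)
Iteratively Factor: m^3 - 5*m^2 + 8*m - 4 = (m - 2)*(m^2 - 3*m + 2) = (m - 2)^2*(m - 1)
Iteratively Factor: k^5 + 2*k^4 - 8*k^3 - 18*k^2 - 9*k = (k + 3)*(k^4 - k^3 - 5*k^2 - 3*k) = k*(k + 3)*(k^3 - k^2 - 5*k - 3) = k*(k + 1)*(k + 3)*(k^2 - 2*k - 3) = k*(k + 1)^2*(k + 3)*(k - 3)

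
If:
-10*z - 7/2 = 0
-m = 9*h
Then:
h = -m/9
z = -7/20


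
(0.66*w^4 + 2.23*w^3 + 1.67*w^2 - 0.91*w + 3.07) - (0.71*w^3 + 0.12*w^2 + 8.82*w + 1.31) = 0.66*w^4 + 1.52*w^3 + 1.55*w^2 - 9.73*w + 1.76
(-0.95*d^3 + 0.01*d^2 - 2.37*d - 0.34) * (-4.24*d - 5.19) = 4.028*d^4 + 4.8881*d^3 + 9.9969*d^2 + 13.7419*d + 1.7646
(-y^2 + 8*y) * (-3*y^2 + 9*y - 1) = 3*y^4 - 33*y^3 + 73*y^2 - 8*y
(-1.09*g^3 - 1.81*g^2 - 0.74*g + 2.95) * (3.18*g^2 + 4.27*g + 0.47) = -3.4662*g^5 - 10.4101*g^4 - 10.5942*g^3 + 5.3705*g^2 + 12.2487*g + 1.3865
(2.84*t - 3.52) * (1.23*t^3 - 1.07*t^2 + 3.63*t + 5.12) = 3.4932*t^4 - 7.3684*t^3 + 14.0756*t^2 + 1.7632*t - 18.0224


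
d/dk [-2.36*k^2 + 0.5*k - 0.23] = 0.5 - 4.72*k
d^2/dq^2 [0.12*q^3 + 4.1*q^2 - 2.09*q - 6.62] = 0.72*q + 8.2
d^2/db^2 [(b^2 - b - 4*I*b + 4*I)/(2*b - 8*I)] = 0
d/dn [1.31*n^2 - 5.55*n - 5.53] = 2.62*n - 5.55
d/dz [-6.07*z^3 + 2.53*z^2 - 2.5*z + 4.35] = -18.21*z^2 + 5.06*z - 2.5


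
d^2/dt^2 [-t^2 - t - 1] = -2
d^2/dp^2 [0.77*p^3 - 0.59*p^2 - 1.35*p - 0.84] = 4.62*p - 1.18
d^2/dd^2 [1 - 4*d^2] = -8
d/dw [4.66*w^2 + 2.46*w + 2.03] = 9.32*w + 2.46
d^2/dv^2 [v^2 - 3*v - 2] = 2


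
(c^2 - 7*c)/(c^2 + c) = (c - 7)/(c + 1)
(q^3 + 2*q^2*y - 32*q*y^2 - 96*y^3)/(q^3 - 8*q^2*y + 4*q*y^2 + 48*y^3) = (-q^2 - 8*q*y - 16*y^2)/(-q^2 + 2*q*y + 8*y^2)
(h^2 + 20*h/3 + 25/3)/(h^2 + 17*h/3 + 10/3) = (3*h + 5)/(3*h + 2)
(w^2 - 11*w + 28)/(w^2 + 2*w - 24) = (w - 7)/(w + 6)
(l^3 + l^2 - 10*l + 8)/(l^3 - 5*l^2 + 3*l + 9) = (l^3 + l^2 - 10*l + 8)/(l^3 - 5*l^2 + 3*l + 9)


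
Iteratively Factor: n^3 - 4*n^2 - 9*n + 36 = (n - 4)*(n^2 - 9) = (n - 4)*(n + 3)*(n - 3)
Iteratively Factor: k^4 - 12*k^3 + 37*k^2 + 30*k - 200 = (k - 5)*(k^3 - 7*k^2 + 2*k + 40) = (k - 5)^2*(k^2 - 2*k - 8) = (k - 5)^2*(k - 4)*(k + 2)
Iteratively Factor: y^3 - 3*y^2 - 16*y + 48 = (y + 4)*(y^2 - 7*y + 12) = (y - 4)*(y + 4)*(y - 3)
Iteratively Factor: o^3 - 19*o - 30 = (o - 5)*(o^2 + 5*o + 6) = (o - 5)*(o + 2)*(o + 3)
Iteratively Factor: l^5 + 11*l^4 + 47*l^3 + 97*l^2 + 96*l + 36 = (l + 3)*(l^4 + 8*l^3 + 23*l^2 + 28*l + 12) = (l + 1)*(l + 3)*(l^3 + 7*l^2 + 16*l + 12) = (l + 1)*(l + 2)*(l + 3)*(l^2 + 5*l + 6) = (l + 1)*(l + 2)*(l + 3)^2*(l + 2)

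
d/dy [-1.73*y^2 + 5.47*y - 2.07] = 5.47 - 3.46*y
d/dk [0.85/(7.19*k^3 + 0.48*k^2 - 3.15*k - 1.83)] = (-18.3345*k^2 - 0.816*k + 2.6775)/(7.19*k^3 + 0.48*k^2 - 3.15*k - 1.83)^2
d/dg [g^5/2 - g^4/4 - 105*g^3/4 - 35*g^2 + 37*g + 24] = 5*g^4/2 - g^3 - 315*g^2/4 - 70*g + 37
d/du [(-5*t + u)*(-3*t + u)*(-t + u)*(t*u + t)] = t*(-15*t^3 + 46*t^2*u + 23*t^2 - 27*t*u^2 - 18*t*u + 4*u^3 + 3*u^2)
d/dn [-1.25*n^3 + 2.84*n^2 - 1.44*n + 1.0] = -3.75*n^2 + 5.68*n - 1.44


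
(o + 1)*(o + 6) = o^2 + 7*o + 6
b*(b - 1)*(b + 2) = b^3 + b^2 - 2*b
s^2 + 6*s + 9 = (s + 3)^2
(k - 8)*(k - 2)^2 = k^3 - 12*k^2 + 36*k - 32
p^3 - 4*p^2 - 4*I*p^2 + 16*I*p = p*(p - 4)*(p - 4*I)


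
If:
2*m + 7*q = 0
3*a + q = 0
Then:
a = -q/3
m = -7*q/2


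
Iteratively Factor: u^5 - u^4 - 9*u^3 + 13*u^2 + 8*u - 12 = (u - 2)*(u^4 + u^3 - 7*u^2 - u + 6) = (u - 2)*(u - 1)*(u^3 + 2*u^2 - 5*u - 6) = (u - 2)*(u - 1)*(u + 1)*(u^2 + u - 6) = (u - 2)^2*(u - 1)*(u + 1)*(u + 3)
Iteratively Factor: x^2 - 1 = (x - 1)*(x + 1)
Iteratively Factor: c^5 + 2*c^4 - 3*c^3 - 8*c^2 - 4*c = (c - 2)*(c^4 + 4*c^3 + 5*c^2 + 2*c) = c*(c - 2)*(c^3 + 4*c^2 + 5*c + 2) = c*(c - 2)*(c + 2)*(c^2 + 2*c + 1) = c*(c - 2)*(c + 1)*(c + 2)*(c + 1)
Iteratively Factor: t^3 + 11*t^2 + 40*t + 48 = (t + 4)*(t^2 + 7*t + 12) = (t + 4)^2*(t + 3)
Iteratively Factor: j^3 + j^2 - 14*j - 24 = (j - 4)*(j^2 + 5*j + 6) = (j - 4)*(j + 2)*(j + 3)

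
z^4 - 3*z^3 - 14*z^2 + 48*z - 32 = (z - 4)*(z - 2)*(z - 1)*(z + 4)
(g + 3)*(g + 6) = g^2 + 9*g + 18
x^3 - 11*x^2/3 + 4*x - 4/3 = (x - 2)*(x - 1)*(x - 2/3)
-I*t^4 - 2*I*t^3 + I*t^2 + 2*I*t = t*(t - 1)*(t + 2)*(-I*t - I)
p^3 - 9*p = p*(p - 3)*(p + 3)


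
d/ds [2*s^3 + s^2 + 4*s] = 6*s^2 + 2*s + 4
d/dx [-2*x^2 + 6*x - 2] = 6 - 4*x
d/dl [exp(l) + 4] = exp(l)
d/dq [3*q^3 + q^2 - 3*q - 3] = 9*q^2 + 2*q - 3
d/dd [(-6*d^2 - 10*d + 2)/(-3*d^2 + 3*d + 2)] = 2*(-24*d^2 - 6*d - 13)/(9*d^4 - 18*d^3 - 3*d^2 + 12*d + 4)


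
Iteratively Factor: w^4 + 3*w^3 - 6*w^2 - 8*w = (w + 1)*(w^3 + 2*w^2 - 8*w) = (w + 1)*(w + 4)*(w^2 - 2*w) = w*(w + 1)*(w + 4)*(w - 2)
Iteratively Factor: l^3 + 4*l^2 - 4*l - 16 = (l + 2)*(l^2 + 2*l - 8) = (l - 2)*(l + 2)*(l + 4)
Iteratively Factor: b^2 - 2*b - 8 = (b + 2)*(b - 4)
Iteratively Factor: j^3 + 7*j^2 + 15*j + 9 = (j + 3)*(j^2 + 4*j + 3) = (j + 3)^2*(j + 1)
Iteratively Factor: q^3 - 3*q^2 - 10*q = (q + 2)*(q^2 - 5*q) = (q - 5)*(q + 2)*(q)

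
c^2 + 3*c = c*(c + 3)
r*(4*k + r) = 4*k*r + r^2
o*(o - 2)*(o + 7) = o^3 + 5*o^2 - 14*o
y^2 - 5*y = y*(y - 5)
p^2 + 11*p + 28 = (p + 4)*(p + 7)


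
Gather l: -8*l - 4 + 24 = 20 - 8*l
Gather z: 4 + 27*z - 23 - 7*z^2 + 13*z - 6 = -7*z^2 + 40*z - 25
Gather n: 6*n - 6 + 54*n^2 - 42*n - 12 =54*n^2 - 36*n - 18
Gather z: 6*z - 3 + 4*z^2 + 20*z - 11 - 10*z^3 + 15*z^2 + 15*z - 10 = -10*z^3 + 19*z^2 + 41*z - 24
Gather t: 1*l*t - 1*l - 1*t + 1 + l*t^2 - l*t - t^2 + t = -l + t^2*(l - 1) + 1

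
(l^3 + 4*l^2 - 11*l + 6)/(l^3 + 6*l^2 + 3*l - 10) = (l^2 + 5*l - 6)/(l^2 + 7*l + 10)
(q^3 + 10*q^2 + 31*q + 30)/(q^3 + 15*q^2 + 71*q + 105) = (q + 2)/(q + 7)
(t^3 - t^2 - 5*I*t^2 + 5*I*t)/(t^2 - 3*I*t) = (t^2 - t - 5*I*t + 5*I)/(t - 3*I)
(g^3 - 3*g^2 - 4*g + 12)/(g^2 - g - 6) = g - 2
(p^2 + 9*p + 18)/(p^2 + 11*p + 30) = (p + 3)/(p + 5)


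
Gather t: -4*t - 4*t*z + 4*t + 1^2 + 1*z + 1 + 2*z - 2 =-4*t*z + 3*z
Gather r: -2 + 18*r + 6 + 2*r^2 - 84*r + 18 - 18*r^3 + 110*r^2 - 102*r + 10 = -18*r^3 + 112*r^2 - 168*r + 32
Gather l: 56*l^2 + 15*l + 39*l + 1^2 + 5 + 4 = 56*l^2 + 54*l + 10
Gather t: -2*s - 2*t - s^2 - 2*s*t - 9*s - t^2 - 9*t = -s^2 - 11*s - t^2 + t*(-2*s - 11)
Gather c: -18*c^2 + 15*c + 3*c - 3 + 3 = -18*c^2 + 18*c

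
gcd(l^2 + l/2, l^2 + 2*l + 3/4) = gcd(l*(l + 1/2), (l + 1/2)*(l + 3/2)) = l + 1/2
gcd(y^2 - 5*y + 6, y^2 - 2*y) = y - 2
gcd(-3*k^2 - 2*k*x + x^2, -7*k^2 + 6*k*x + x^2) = 1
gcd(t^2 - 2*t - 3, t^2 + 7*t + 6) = t + 1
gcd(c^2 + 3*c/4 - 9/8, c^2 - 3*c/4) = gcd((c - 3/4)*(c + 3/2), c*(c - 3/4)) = c - 3/4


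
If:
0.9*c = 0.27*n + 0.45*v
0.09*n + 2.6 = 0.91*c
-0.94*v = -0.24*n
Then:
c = 3.72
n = 8.69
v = 2.22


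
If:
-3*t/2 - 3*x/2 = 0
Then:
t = -x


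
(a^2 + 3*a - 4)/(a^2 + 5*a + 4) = (a - 1)/(a + 1)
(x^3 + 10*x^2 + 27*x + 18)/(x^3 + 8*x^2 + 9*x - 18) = (x + 1)/(x - 1)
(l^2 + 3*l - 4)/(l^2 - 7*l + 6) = (l + 4)/(l - 6)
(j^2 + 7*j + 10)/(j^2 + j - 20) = (j + 2)/(j - 4)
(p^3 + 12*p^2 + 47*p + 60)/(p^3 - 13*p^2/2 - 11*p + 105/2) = 2*(p^2 + 9*p + 20)/(2*p^2 - 19*p + 35)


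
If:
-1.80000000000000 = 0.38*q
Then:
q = -4.74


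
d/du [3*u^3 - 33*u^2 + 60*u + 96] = 9*u^2 - 66*u + 60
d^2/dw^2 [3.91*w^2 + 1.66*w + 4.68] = 7.82000000000000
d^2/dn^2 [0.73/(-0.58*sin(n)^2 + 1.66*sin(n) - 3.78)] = (0.982288*sin(n)^4 - 2.108532*sin(n)^3 - 5.863652*sin(n)^2 + 8.797668*sin(n) - 0.822272)/(0.58*sin(n)^2 - 1.66*sin(n) + 3.78)^3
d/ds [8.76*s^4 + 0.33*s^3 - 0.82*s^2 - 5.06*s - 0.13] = 35.04*s^3 + 0.99*s^2 - 1.64*s - 5.06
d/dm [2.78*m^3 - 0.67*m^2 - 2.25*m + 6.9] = 8.34*m^2 - 1.34*m - 2.25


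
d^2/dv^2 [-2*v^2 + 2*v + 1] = -4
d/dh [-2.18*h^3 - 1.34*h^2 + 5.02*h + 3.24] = -6.54*h^2 - 2.68*h + 5.02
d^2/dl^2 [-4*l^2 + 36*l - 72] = -8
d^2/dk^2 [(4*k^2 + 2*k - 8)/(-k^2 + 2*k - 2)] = 4*(-5*k^3 + 24*k^2 - 18*k - 4)/(k^6 - 6*k^5 + 18*k^4 - 32*k^3 + 36*k^2 - 24*k + 8)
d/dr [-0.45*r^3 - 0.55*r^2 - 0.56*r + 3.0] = -1.35*r^2 - 1.1*r - 0.56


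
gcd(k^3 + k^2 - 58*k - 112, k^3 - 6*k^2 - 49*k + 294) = k + 7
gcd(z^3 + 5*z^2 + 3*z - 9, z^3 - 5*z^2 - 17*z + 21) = z^2 + 2*z - 3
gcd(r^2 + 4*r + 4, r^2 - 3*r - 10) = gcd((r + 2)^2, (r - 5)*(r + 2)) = r + 2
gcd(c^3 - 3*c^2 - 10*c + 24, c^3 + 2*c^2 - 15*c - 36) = c^2 - c - 12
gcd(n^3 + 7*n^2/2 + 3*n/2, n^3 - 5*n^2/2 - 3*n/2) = n^2 + n/2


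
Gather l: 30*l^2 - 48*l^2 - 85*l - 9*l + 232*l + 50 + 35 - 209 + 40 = -18*l^2 + 138*l - 84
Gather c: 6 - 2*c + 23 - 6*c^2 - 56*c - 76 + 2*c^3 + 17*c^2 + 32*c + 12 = 2*c^3 + 11*c^2 - 26*c - 35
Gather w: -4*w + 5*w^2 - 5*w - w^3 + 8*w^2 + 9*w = -w^3 + 13*w^2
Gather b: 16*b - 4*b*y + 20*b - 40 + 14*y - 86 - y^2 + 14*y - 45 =b*(36 - 4*y) - y^2 + 28*y - 171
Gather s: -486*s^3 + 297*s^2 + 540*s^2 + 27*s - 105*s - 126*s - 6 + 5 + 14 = -486*s^3 + 837*s^2 - 204*s + 13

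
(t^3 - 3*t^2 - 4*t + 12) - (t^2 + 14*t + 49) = t^3 - 4*t^2 - 18*t - 37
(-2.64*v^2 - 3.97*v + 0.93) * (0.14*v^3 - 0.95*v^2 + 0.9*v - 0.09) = -0.3696*v^5 + 1.9522*v^4 + 1.5257*v^3 - 4.2189*v^2 + 1.1943*v - 0.0837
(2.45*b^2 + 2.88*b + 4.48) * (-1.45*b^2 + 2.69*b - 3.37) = -3.5525*b^4 + 2.4145*b^3 - 7.0053*b^2 + 2.3456*b - 15.0976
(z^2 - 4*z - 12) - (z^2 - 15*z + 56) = 11*z - 68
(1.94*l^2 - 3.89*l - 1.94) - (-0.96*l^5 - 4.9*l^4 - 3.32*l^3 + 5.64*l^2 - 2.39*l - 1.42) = 0.96*l^5 + 4.9*l^4 + 3.32*l^3 - 3.7*l^2 - 1.5*l - 0.52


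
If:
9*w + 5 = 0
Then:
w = -5/9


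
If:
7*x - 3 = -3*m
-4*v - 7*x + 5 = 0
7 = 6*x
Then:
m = -31/18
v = -19/24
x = 7/6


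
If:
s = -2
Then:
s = -2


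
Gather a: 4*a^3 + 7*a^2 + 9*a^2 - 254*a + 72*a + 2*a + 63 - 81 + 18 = 4*a^3 + 16*a^2 - 180*a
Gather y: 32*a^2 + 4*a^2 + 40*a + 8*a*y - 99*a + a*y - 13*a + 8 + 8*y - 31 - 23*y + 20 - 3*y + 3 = 36*a^2 - 72*a + y*(9*a - 18)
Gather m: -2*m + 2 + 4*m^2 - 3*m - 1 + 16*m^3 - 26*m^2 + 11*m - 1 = 16*m^3 - 22*m^2 + 6*m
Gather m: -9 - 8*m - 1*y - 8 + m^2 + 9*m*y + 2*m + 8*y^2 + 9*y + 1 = m^2 + m*(9*y - 6) + 8*y^2 + 8*y - 16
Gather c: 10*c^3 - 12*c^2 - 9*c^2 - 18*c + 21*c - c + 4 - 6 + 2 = 10*c^3 - 21*c^2 + 2*c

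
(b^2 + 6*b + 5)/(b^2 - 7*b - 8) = (b + 5)/(b - 8)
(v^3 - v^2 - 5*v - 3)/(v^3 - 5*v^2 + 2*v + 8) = (v^2 - 2*v - 3)/(v^2 - 6*v + 8)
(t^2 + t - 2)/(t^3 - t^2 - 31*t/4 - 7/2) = 4*(t - 1)/(4*t^2 - 12*t - 7)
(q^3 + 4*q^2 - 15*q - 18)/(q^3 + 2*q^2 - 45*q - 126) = (q^2 - 2*q - 3)/(q^2 - 4*q - 21)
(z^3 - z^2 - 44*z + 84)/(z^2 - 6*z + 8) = (z^2 + z - 42)/(z - 4)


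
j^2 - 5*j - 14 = (j - 7)*(j + 2)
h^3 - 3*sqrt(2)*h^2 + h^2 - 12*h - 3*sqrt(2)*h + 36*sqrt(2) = (h - 3)*(h + 4)*(h - 3*sqrt(2))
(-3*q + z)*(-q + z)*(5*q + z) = 15*q^3 - 17*q^2*z + q*z^2 + z^3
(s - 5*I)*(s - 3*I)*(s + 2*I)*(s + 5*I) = s^4 - I*s^3 + 31*s^2 - 25*I*s + 150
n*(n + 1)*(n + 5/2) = n^3 + 7*n^2/2 + 5*n/2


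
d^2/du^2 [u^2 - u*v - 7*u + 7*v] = 2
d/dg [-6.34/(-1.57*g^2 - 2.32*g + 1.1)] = (-19.9076*g - 14.7088)/(1.57*g^2 + 2.32*g - 1.1)^2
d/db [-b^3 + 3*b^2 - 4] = 3*b*(2 - b)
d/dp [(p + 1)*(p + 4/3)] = 2*p + 7/3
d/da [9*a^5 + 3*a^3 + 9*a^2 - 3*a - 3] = 45*a^4 + 9*a^2 + 18*a - 3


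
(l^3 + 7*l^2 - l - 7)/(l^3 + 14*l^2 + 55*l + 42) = (l - 1)/(l + 6)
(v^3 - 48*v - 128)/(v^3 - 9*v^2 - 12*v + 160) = (v + 4)/(v - 5)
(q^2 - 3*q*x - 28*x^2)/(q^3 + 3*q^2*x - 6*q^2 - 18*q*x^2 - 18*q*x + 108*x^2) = (q^2 - 3*q*x - 28*x^2)/(q^3 + 3*q^2*x - 6*q^2 - 18*q*x^2 - 18*q*x + 108*x^2)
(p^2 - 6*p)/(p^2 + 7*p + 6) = p*(p - 6)/(p^2 + 7*p + 6)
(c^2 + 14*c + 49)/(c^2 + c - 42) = (c + 7)/(c - 6)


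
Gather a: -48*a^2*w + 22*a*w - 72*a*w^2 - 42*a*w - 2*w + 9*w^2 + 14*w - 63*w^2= -48*a^2*w + a*(-72*w^2 - 20*w) - 54*w^2 + 12*w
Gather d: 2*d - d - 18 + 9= d - 9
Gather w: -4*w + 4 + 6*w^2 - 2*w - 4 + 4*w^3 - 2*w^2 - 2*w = 4*w^3 + 4*w^2 - 8*w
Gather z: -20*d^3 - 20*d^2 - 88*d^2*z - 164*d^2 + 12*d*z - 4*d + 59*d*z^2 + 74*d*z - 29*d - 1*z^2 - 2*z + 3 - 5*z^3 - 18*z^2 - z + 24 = -20*d^3 - 184*d^2 - 33*d - 5*z^3 + z^2*(59*d - 19) + z*(-88*d^2 + 86*d - 3) + 27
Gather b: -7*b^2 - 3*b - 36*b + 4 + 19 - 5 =-7*b^2 - 39*b + 18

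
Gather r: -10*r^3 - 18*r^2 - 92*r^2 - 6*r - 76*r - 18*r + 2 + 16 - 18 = -10*r^3 - 110*r^2 - 100*r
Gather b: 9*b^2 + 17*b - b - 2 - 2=9*b^2 + 16*b - 4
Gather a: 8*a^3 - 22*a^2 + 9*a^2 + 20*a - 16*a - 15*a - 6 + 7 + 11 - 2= 8*a^3 - 13*a^2 - 11*a + 10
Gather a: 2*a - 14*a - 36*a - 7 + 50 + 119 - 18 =144 - 48*a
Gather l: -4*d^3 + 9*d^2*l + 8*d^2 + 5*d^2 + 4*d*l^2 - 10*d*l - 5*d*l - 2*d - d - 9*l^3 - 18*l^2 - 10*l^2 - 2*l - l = -4*d^3 + 13*d^2 - 3*d - 9*l^3 + l^2*(4*d - 28) + l*(9*d^2 - 15*d - 3)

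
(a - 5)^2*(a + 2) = a^3 - 8*a^2 + 5*a + 50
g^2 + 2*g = g*(g + 2)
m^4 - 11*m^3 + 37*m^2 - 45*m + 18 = (m - 6)*(m - 3)*(m - 1)^2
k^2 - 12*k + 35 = (k - 7)*(k - 5)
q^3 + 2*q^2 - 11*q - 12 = (q - 3)*(q + 1)*(q + 4)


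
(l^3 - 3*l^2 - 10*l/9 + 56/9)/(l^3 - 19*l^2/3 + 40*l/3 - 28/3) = (l + 4/3)/(l - 2)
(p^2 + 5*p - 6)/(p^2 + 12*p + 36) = (p - 1)/(p + 6)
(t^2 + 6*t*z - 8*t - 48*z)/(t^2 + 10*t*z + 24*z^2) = (t - 8)/(t + 4*z)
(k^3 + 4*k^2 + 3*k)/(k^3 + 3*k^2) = (k + 1)/k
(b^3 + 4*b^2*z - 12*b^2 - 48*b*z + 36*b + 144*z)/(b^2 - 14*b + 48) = (b^2 + 4*b*z - 6*b - 24*z)/(b - 8)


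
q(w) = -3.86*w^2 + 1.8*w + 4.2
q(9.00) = -292.26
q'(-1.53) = 13.61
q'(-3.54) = 29.13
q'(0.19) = 0.33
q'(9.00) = -67.68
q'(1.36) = -8.70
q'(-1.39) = 12.53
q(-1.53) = -7.59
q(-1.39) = -5.76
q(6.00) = -123.96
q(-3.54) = -50.54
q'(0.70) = -3.60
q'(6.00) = -44.52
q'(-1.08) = 10.14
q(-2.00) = -14.84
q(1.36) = -0.49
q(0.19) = 4.40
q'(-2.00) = 17.24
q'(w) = 1.8 - 7.72*w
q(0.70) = 3.57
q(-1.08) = -2.25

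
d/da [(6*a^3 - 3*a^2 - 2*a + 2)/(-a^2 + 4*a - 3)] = 2*(-3*a^4 + 24*a^3 - 34*a^2 + 11*a - 1)/(a^4 - 8*a^3 + 22*a^2 - 24*a + 9)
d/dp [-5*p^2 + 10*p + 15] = 10 - 10*p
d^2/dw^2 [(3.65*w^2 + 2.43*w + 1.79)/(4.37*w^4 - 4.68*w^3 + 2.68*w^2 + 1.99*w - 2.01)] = (418.22211*w^8 + 108.975564*w^7 - 37.0963479999996*w^6 - 989.05674*w^5 + 1511.562258*w^4 - 309.512232*w^3 + 9.45771600000005*w^2 + 34.78908*w + 82.394146)/(83.453453*w^12 - 268.120476*w^11 + 440.67954*w^10 - 317.356467*w^9 - 89.089851*w^8 + 416.399232*w^7 - 351.903881*w^6 + 33.66309*w^5 + 153.812235*w^4 - 113.160797*w^3 + 8.603001*w^2 + 24.119397*w - 8.120601)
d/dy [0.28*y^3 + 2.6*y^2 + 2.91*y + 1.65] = 0.84*y^2 + 5.2*y + 2.91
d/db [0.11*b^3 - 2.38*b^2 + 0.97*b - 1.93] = 0.33*b^2 - 4.76*b + 0.97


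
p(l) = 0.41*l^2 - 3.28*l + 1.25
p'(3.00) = -0.82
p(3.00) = -4.90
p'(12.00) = 6.56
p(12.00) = 20.93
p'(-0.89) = -4.01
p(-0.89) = 4.49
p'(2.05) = -1.60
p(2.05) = -3.75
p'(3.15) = -0.70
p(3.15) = -5.01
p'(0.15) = -3.16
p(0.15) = 0.77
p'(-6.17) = -8.34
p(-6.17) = 37.10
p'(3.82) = -0.15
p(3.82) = -5.30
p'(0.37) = -2.98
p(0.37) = 0.09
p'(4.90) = 0.74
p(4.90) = -4.98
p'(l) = 0.82*l - 3.28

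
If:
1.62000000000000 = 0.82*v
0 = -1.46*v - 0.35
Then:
No Solution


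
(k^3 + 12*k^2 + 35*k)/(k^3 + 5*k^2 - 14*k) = (k + 5)/(k - 2)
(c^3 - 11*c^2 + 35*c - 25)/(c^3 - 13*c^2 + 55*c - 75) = (c - 1)/(c - 3)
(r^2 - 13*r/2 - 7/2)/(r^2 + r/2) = (r - 7)/r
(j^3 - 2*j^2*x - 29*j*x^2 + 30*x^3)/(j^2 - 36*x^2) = (j^2 + 4*j*x - 5*x^2)/(j + 6*x)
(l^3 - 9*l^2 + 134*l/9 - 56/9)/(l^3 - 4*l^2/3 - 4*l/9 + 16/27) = 3*(l - 7)/(3*l + 2)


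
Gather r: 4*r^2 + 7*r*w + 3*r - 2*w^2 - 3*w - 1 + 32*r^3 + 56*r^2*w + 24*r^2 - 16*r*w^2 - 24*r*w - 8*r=32*r^3 + r^2*(56*w + 28) + r*(-16*w^2 - 17*w - 5) - 2*w^2 - 3*w - 1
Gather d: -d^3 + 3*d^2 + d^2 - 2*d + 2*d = -d^3 + 4*d^2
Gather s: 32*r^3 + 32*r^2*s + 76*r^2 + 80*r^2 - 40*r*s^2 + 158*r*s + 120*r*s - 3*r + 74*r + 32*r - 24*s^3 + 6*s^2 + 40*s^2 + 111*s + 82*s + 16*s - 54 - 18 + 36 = 32*r^3 + 156*r^2 + 103*r - 24*s^3 + s^2*(46 - 40*r) + s*(32*r^2 + 278*r + 209) - 36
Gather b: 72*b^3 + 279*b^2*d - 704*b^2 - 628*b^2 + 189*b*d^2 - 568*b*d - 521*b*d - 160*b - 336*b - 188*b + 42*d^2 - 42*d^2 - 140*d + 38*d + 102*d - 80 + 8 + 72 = 72*b^3 + b^2*(279*d - 1332) + b*(189*d^2 - 1089*d - 684)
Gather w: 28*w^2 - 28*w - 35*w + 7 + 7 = 28*w^2 - 63*w + 14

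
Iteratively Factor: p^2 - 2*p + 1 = (p - 1)*(p - 1)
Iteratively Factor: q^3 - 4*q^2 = (q)*(q^2 - 4*q) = q^2*(q - 4)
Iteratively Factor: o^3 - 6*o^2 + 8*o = (o - 2)*(o^2 - 4*o) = (o - 4)*(o - 2)*(o)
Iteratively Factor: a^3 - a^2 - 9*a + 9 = (a - 1)*(a^2 - 9) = (a - 3)*(a - 1)*(a + 3)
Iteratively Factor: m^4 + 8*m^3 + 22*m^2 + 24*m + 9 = (m + 3)*(m^3 + 5*m^2 + 7*m + 3) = (m + 1)*(m + 3)*(m^2 + 4*m + 3) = (m + 1)*(m + 3)^2*(m + 1)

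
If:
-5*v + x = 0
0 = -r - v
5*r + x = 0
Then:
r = -x/5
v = x/5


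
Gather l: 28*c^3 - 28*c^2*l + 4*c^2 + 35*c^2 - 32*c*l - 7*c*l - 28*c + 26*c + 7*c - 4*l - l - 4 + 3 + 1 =28*c^3 + 39*c^2 + 5*c + l*(-28*c^2 - 39*c - 5)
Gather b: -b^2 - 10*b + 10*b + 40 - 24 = 16 - b^2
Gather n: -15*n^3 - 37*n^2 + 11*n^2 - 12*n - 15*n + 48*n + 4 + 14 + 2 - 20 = -15*n^3 - 26*n^2 + 21*n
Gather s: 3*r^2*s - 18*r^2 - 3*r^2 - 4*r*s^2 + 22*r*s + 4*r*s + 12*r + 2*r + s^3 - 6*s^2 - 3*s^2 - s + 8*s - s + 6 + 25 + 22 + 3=-21*r^2 + 14*r + s^3 + s^2*(-4*r - 9) + s*(3*r^2 + 26*r + 6) + 56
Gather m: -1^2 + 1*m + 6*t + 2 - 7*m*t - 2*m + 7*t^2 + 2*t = m*(-7*t - 1) + 7*t^2 + 8*t + 1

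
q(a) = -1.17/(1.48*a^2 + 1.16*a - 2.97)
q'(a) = -1.17*(-2.96*a - 1.16)/(1.48*a^2 + 1.16*a - 2.97)^2 = (3.4632*a + 1.3572)/(1.48*a^2 + 1.16*a - 2.97)^2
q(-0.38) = 0.37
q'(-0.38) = 0.00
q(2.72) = -0.11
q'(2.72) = 0.09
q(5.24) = -0.03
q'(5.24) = 0.01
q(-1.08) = 0.47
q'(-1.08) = -0.38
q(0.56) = 0.63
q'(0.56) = 0.96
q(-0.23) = 0.37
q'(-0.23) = 0.06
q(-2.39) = -0.43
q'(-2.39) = -0.94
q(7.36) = -0.01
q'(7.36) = 0.00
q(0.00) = 0.39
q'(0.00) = 0.15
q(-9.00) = -0.01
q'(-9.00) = -0.00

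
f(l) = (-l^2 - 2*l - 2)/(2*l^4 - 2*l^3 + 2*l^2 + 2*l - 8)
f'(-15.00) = 0.00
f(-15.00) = 0.00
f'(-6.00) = 0.00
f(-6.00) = -0.00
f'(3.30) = 0.09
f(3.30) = -0.10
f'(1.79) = 2.07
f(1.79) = -0.79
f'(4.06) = 0.04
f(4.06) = -0.06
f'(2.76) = 0.19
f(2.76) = -0.17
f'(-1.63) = -0.20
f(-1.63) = -0.08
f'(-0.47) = 0.09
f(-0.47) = 0.16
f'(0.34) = 0.54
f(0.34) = 0.39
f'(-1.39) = -1.07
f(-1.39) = -0.19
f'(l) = (-2*l - 2)/(2*l^4 - 2*l^3 + 2*l^2 + 2*l - 8) + (-l^2 - 2*l - 2)*(-8*l^3 + 6*l^2 - 4*l - 2)/(2*l^4 - 2*l^3 + 2*l^2 + 2*l - 8)^2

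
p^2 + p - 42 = (p - 6)*(p + 7)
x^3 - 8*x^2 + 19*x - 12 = (x - 4)*(x - 3)*(x - 1)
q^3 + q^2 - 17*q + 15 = (q - 3)*(q - 1)*(q + 5)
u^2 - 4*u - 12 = (u - 6)*(u + 2)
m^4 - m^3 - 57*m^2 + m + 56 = (m - 8)*(m - 1)*(m + 1)*(m + 7)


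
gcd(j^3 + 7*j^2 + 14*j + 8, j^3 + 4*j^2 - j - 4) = j^2 + 5*j + 4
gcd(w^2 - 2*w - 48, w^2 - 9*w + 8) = w - 8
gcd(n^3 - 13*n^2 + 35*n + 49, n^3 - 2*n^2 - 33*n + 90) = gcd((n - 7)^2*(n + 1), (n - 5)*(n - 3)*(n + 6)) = 1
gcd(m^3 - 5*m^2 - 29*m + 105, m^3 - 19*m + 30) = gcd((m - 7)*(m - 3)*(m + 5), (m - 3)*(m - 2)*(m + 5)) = m^2 + 2*m - 15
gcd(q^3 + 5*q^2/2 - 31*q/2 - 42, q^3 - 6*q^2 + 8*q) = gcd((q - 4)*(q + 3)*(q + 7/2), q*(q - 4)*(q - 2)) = q - 4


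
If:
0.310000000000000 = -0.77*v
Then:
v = -0.40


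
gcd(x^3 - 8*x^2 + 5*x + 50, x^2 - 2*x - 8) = x + 2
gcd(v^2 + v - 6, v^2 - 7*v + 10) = v - 2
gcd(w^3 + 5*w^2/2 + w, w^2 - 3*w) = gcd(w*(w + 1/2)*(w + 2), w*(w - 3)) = w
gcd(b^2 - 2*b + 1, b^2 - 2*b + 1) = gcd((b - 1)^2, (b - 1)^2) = b^2 - 2*b + 1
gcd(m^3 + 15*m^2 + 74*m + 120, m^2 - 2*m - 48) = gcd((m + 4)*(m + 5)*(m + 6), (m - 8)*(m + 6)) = m + 6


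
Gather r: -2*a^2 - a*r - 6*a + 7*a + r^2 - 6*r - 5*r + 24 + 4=-2*a^2 + a + r^2 + r*(-a - 11) + 28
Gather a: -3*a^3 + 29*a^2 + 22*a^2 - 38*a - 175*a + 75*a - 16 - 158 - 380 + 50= -3*a^3 + 51*a^2 - 138*a - 504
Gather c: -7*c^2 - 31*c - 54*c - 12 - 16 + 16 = -7*c^2 - 85*c - 12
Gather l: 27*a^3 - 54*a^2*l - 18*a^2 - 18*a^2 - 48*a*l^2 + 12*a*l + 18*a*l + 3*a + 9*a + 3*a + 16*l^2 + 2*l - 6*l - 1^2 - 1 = 27*a^3 - 36*a^2 + 15*a + l^2*(16 - 48*a) + l*(-54*a^2 + 30*a - 4) - 2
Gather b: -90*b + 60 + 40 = 100 - 90*b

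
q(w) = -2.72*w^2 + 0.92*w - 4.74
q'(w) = 0.92 - 5.44*w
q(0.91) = -6.16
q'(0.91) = -4.03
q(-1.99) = -17.34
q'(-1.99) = 11.75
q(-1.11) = -9.11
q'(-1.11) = 6.96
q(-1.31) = -10.61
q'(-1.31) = 8.05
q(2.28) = -16.78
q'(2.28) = -11.48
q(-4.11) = -54.47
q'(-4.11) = 23.28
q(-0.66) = -6.53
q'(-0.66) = 4.51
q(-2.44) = -23.18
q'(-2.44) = 14.19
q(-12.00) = -407.46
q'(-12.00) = 66.20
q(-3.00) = -31.98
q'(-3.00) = 17.24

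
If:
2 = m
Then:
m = 2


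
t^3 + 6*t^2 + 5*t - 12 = (t - 1)*(t + 3)*(t + 4)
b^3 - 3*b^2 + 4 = (b - 2)^2*(b + 1)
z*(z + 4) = z^2 + 4*z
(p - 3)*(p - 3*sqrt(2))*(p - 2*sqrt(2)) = p^3 - 5*sqrt(2)*p^2 - 3*p^2 + 12*p + 15*sqrt(2)*p - 36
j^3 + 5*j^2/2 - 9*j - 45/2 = (j - 3)*(j + 5/2)*(j + 3)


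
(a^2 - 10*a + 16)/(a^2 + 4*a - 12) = (a - 8)/(a + 6)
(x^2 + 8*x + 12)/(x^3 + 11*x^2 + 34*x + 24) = (x + 2)/(x^2 + 5*x + 4)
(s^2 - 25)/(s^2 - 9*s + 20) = (s + 5)/(s - 4)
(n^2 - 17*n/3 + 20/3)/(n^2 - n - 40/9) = 3*(-3*n^2 + 17*n - 20)/(-9*n^2 + 9*n + 40)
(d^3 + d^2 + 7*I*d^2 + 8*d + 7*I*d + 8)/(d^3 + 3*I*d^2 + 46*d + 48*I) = (d^2 + d*(1 - I) - I)/(d^2 - 5*I*d + 6)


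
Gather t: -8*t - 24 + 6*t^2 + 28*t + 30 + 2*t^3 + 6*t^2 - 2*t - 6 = 2*t^3 + 12*t^2 + 18*t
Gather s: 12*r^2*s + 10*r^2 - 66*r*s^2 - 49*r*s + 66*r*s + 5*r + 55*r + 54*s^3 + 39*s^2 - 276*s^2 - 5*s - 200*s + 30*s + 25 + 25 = 10*r^2 + 60*r + 54*s^3 + s^2*(-66*r - 237) + s*(12*r^2 + 17*r - 175) + 50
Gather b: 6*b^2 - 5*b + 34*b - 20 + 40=6*b^2 + 29*b + 20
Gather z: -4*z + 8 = 8 - 4*z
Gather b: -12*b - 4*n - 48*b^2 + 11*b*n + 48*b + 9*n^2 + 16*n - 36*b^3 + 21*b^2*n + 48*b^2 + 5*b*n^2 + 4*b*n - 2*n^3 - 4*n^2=-36*b^3 + 21*b^2*n + b*(5*n^2 + 15*n + 36) - 2*n^3 + 5*n^2 + 12*n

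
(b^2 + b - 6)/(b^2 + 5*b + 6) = (b - 2)/(b + 2)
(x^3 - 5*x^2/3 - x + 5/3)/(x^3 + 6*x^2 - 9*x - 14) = (3*x^2 - 8*x + 5)/(3*(x^2 + 5*x - 14))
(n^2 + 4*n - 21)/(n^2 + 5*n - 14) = (n - 3)/(n - 2)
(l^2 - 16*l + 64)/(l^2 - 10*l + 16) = (l - 8)/(l - 2)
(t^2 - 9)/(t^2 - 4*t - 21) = (t - 3)/(t - 7)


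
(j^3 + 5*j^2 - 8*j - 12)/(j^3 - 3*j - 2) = (j + 6)/(j + 1)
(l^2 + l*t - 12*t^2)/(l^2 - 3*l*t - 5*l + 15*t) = (l + 4*t)/(l - 5)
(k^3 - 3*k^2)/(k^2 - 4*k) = k*(k - 3)/(k - 4)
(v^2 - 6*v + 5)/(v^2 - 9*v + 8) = (v - 5)/(v - 8)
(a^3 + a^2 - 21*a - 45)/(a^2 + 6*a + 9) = a - 5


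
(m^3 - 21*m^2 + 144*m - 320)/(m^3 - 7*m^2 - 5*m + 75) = (m^2 - 16*m + 64)/(m^2 - 2*m - 15)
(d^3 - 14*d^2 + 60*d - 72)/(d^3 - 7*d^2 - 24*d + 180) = (d - 2)/(d + 5)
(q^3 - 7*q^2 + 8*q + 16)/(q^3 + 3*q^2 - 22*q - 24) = (q - 4)/(q + 6)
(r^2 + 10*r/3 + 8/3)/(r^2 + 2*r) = (r + 4/3)/r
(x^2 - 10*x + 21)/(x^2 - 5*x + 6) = (x - 7)/(x - 2)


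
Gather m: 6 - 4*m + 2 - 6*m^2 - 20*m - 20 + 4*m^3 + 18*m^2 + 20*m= 4*m^3 + 12*m^2 - 4*m - 12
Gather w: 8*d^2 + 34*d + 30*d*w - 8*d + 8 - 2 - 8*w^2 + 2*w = 8*d^2 + 26*d - 8*w^2 + w*(30*d + 2) + 6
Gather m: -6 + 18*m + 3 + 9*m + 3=27*m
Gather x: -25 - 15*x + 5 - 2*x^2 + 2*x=-2*x^2 - 13*x - 20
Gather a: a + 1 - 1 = a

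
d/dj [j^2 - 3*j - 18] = 2*j - 3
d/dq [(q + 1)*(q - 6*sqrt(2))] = 2*q - 6*sqrt(2) + 1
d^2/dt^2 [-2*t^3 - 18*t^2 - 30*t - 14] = -12*t - 36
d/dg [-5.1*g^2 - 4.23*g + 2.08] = -10.2*g - 4.23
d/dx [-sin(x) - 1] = -cos(x)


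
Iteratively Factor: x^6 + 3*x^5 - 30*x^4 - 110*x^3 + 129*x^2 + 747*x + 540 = (x + 1)*(x^5 + 2*x^4 - 32*x^3 - 78*x^2 + 207*x + 540) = (x + 1)*(x + 3)*(x^4 - x^3 - 29*x^2 + 9*x + 180) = (x - 3)*(x + 1)*(x + 3)*(x^3 + 2*x^2 - 23*x - 60) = (x - 5)*(x - 3)*(x + 1)*(x + 3)*(x^2 + 7*x + 12) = (x - 5)*(x - 3)*(x + 1)*(x + 3)*(x + 4)*(x + 3)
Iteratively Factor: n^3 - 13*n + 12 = (n - 1)*(n^2 + n - 12) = (n - 3)*(n - 1)*(n + 4)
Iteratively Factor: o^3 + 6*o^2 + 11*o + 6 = (o + 1)*(o^2 + 5*o + 6) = (o + 1)*(o + 3)*(o + 2)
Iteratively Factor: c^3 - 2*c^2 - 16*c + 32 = (c - 2)*(c^2 - 16) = (c - 2)*(c + 4)*(c - 4)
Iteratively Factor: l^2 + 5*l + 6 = (l + 2)*(l + 3)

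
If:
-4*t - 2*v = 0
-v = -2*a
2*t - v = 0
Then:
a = 0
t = 0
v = 0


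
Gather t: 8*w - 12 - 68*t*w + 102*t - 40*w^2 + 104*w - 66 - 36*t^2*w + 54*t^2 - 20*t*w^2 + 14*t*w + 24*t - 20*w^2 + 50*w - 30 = t^2*(54 - 36*w) + t*(-20*w^2 - 54*w + 126) - 60*w^2 + 162*w - 108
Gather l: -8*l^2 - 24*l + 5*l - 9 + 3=-8*l^2 - 19*l - 6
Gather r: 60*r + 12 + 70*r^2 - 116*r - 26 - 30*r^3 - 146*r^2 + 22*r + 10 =-30*r^3 - 76*r^2 - 34*r - 4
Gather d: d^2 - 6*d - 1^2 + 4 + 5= d^2 - 6*d + 8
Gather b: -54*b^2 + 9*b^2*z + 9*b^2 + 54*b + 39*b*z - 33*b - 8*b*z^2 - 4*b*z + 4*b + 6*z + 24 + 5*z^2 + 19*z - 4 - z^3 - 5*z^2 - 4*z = b^2*(9*z - 45) + b*(-8*z^2 + 35*z + 25) - z^3 + 21*z + 20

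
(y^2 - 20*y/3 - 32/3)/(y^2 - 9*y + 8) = (y + 4/3)/(y - 1)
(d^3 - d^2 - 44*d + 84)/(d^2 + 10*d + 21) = (d^2 - 8*d + 12)/(d + 3)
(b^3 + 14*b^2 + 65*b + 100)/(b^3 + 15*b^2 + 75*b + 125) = (b + 4)/(b + 5)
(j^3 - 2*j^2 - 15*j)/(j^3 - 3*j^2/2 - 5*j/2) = 2*(-j^2 + 2*j + 15)/(-2*j^2 + 3*j + 5)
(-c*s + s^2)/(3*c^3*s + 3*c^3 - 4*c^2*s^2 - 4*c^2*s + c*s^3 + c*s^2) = s/(c*(-3*c*s - 3*c + s^2 + s))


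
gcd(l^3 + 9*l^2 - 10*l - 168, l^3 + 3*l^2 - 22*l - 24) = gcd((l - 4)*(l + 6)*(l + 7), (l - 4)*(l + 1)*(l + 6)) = l^2 + 2*l - 24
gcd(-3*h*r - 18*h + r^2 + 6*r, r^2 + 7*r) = 1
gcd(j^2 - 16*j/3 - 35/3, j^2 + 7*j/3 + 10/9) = j + 5/3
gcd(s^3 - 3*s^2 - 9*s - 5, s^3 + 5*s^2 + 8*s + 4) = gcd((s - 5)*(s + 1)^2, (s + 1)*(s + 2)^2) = s + 1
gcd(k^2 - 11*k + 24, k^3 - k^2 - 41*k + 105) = k - 3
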